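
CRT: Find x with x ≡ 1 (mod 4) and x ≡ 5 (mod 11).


m₁ = 4, m₂ = 11, gcd = 1, so CRT applies. M = m₁·m₂ = 44
Let M₁ = M/m₁ = 11, M₂ = M/m₂ = 4
Find y₁ ≡ M₁⁻¹ (mod m₁): 11⁻¹ ≡ 3 (mod 4)
Find y₂ ≡ M₂⁻¹ (mod m₂): 4⁻¹ ≡ 3 (mod 11)
x = a₁·M₁·y₁ + a₂·M₂·y₂ = 1·11·3 + 5·4·3 = 93
Reduce mod 44: x ≡ 5
Check: 5 mod 4 = 1 ✓, 5 mod 11 = 5 ✓

x ≡ 5 (mod 44)


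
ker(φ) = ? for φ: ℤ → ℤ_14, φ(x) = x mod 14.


Kernel = preimage of identity
ker(φ) = {x ∈ ℤ : x ≡ 0 (mod 14)} = 14ℤ = {0, ±14, ±28, ...}

ker(φ) = 14ℤ


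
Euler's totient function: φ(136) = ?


Factor n: 136 = 2^3 × 17
φ(n) = n · ∏(1 - 1/p) over distinct primes p | n
φ(136) = 136 · (1 - 1/2) · (1 - 1/17) = 64

φ(136) = 64


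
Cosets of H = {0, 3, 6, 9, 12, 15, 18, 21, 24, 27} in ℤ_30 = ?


H = {0, 3, 6, 9, 12, 15, 18, 21, 24, 27}, |H| = 10
Number of cosets = |G|/|H| = 30/10 = 3
0 + H = {0, 3, 6, 9, 12, 15, 18, 21, 24, 27}
1 + H = {1, 4, 7, 10, 13, 16, 19, 22, 25, 28}
2 + H = {2, 5, 8, 11, 14, 17, 20, 23, 26, 29}

Cosets: 0+H={0,3,6,9,12,15,18,21,24,27}; 1+H={1,4,7,10,13,16,19,22,25,28}; 2+H={2,5,8,11,14,17,20,23,26,29}


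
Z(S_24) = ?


Z(G) = {g ∈ G | gx = xg for all x ∈ G}
S_n is non-abelian for n ≥ 3; Z(S_24) is trivial

Z(S_24) = {e}


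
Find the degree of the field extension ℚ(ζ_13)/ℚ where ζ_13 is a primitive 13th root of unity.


[ℚ(ζ_n):ℚ] = deg Φ_n(x) = φ(n). Here φ(13) = 12

[ℚ(ζ_13)/ℚ where ζ_13 is a primitive 13th root of unity] = 12


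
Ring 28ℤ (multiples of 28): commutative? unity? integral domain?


28ℤ is a commutative ring under +,× but has no multiplicative identity (1 ∉ 28ℤ); it has no zero divisors, but without unity it is not an integral domain
Commutative: Yes
Integral domain: No
Has unity: No

28ℤ (multiples of 28): Commutative=Yes, Unity=No


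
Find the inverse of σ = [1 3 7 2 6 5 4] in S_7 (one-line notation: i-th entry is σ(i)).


To find σ⁻¹, swap domain and range:
σ(1) = 1 → σ⁻¹(1) = 1
σ(2) = 3 → σ⁻¹(3) = 2
σ(3) = 7 → σ⁻¹(7) = 3
σ(4) = 2 → σ⁻¹(2) = 4
σ(5) = 6 → σ⁻¹(6) = 5
σ(6) = 5 → σ⁻¹(5) = 6
σ(7) = 4 → σ⁻¹(4) = 7

σ⁻¹ = [1 4 2 7 6 5 3]


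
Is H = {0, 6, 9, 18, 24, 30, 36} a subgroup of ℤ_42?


Subgroup test for H = {0, 6, 9, 18, 24, 30, 36} in (ℤ_42, +):
(1) 0 ∈ H? Yes
(2) Closure: for all a,b ∈ H, (a+b) mod 42 ∈ H? No  [counterexample: 6 + 6 = 12 ∉ H]
(3) Inverses: for all a ∈ H, -a mod 42 ∈ H? No

No, H is not a subgroup of ℤ_42


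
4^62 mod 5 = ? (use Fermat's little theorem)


Fermat's little theorem: if p is prime and gcd(a,p)=1, then a^(p-1) ≡ 1 (mod p)
p = 5 is prime, gcd(4,5) = 1
Reduce exponent: 62 mod 4 = 2
So 4^62 ≡ 4^2 (mod 5)
4^2 mod 5 = 1

4^62 ≡ 1 (mod 5)


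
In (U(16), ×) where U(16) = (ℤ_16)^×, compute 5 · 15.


Operation: multiplication mod 16
5 · 15 = (a × b) mod 16 with a = 5, b = 15

5 · 15 = 11


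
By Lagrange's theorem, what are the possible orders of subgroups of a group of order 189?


Lagrange's theorem: |H| divides |G|
|G| = 189
Divisors of 189: 1, 3, 7, 9, 21, 27, 63, 189

Possible subgroup orders: {1, 3, 7, 9, 21, 27, 63, 189}


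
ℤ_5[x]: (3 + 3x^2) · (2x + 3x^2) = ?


Expand and collect like terms; reduce coefficients mod 5:
x^0: 3·0 = 0 ≡ 0 (mod 5)
x^1: 3·2 + 0·0 = 6 ≡ 1 (mod 5)
x^2: 3·3 + 0·2 + 3·0 = 9 ≡ 4 (mod 5)
x^3: 0·3 + 3·2 = 6 ≡ 1 (mod 5)
x^4: 3·3 = 9 ≡ 4 (mod 5)
Result: x + 4x^2 + x^3 + 4x^4

f · g = x + 4x^2 + x^3 + 4x^4


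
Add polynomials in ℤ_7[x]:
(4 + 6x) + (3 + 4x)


Add coefficients mod 7:
x^0: 4 + 3 = 0 (mod 7)
x^1: 6 + 4 = 3 (mod 7)
Result: 3x

f + g = 3x


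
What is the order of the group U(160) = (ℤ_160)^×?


U(n) is the group of units mod n; |U(n)| = φ(n)
|U(160)| = φ(160) = 64

|U(160) = (ℤ_160)^×| = 64


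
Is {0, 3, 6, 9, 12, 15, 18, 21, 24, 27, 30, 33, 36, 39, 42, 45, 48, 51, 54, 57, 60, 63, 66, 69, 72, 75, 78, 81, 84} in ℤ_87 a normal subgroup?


H = {0, 3, 6, 9, 12, 15, 18, 21, 24, 27, 30, 33, 36, 39, 42, 45, 48, 51, 54, 57, 60, 63, 66, 69, 72, 75, 78, 81, 84} in ℤ_87
ℤ_87 is abelian; every subgroup of an abelian group is normal

Yes, normal subgroup


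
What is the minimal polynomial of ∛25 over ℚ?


∛25 satisfies x³ - 25 = 0, irreducible over ℚ (no rational root; 25 is not a perfect cube)

Minimal polynomial: x³ - 25


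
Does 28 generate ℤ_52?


g generates ℤ_n iff gcd(g, n) = 1
gcd(28, 52) = 4
Since gcd = 4 ≠ 1, ⟨28⟩ has order 13 < 52, so 28 is not a generator.

No, 28 does not generate ℤ_52


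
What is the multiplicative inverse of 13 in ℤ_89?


Use the extended Euclidean algorithm to write 1 = 13·s + 89·t; then s mod 89 is the inverse.
Euclidean algorithm:
  13 = 0·89 + 13
  89 = 6·13 + 11
  13 = 1·11 + 2
  11 = 5·2 + 1
  2 = 2·1 + 0
gcd(13,89) = 1
Back-substitution gives: 13·(-41) + 89·(6) = 1
So 13⁻¹ ≡ -41 ≡ 48 (mod 89)
Check: 13 × 48 = 624 ≡ 1 (mod 89) ✓

13⁻¹ ≡ 48 (mod 89)


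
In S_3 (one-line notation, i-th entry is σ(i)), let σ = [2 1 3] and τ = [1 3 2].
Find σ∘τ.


σ∘τ: apply τ first, then σ
1 →τ 1 →σ 2
2 →τ 3 →σ 3
3 →τ 2 →σ 1

σ∘τ = [2 3 1]


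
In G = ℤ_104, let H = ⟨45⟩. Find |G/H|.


|⟨45⟩| = n / gcd(45, 104) = 104 / 1 = 104
H is normal (ℤ_104 is abelian).
|G/H| = |G| / |H| = 104 / 104 = 1

|G/H| = 1


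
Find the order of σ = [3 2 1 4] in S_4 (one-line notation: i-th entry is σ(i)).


Cycle decomposition: (1 3)
Cycle lengths: 2
Order = lcm(2) = 2

ord(σ) = 2


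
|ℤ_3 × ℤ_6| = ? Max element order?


|ℤ_3 × ℤ_6| = 3 × 6 = 18
Max element order = lcm(3,6) = 6
Cyclic? No (gcd=3)

|ℤ_3×ℤ_6| = 18, max element order = 6


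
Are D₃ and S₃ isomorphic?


Comparing D₃ and S₃:
Both are the unique non-abelian group of order 6

Yes, D₃ ≅ S₃


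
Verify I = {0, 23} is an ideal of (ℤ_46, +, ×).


Check ideal conditions for I = {0, 23} in ℤ_46:
(1) I is an additive subgroup? Yes
(2) For r ∈ ℤ_46 and a ∈ I: r·a ∈ I? Yes

Yes, I is an ideal of ℤ_46


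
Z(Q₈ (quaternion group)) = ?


Z(G) = {g ∈ G | gx = xg for all x ∈ G}
In Q₈ = {±1, ±i, ±j, ±k}, only ±1 commute with every element

Z(Q₈ (quaternion group)) = {1, -1}


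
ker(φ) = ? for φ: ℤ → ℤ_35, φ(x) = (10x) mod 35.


Kernel = preimage of identity
ker(φ) = {x ∈ ℤ : 10x ≡ 0 (mod 35)}. gcd(10,35) = 5, so 10x ≡ 0 (mod 35) ⟺ x ≡ 0 (mod 35/5 = 7). Hence ker(φ) = 7ℤ

ker(φ) = 7ℤ


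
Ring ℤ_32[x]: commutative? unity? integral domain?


ℤ_32 has zero divisors (2·16 ≡ 0), and these lift to constant zero divisors in ℤ_32[x]; so not an integral domain
Commutative: Yes
Integral domain: No
Has unity: Yes

ℤ_32[x]: Commutative=Yes, Unity=Yes


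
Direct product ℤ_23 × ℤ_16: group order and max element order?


|ℤ_23 × ℤ_16| = 23 × 16 = 368
Max element order = lcm(23,16) = 368
Cyclic? Yes (gcd=1)

|ℤ_23×ℤ_16| = 368, max element order = 368


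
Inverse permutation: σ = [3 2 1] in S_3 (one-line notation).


To find σ⁻¹, swap domain and range:
σ(1) = 3 → σ⁻¹(3) = 1
σ(2) = 2 → σ⁻¹(2) = 2
σ(3) = 1 → σ⁻¹(1) = 3

σ⁻¹ = [3 2 1]


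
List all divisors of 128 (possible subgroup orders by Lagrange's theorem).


Lagrange's theorem: |H| divides |G|
|G| = 128
Divisors of 128: 1, 2, 4, 8, 16, 32, 64, 128

Possible subgroup orders: {1, 2, 4, 8, 16, 32, 64, 128}


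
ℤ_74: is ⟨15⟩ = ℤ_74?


g generates ℤ_n iff gcd(g, n) = 1
gcd(15, 74) = 1
Since gcd = 1, 15 is a generator.

Yes, 15 generates ℤ_74


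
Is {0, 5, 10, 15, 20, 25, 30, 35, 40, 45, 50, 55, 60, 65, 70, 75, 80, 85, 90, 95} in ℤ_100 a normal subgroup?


H = {0, 5, 10, 15, 20, 25, 30, 35, 40, 45, 50, 55, 60, 65, 70, 75, 80, 85, 90, 95} in ℤ_100
ℤ_100 is abelian; every subgroup of an abelian group is normal

Yes, normal subgroup


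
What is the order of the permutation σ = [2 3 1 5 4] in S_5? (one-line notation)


Cycle decomposition: (1 2 3) (4 5)
Cycle lengths: 3, 2
Order = lcm(3, 2) = 6

ord(σ) = 6


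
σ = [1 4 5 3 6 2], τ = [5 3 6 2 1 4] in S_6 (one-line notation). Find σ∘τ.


σ∘τ: apply τ first, then σ
1 →τ 5 →σ 6
2 →τ 3 →σ 5
3 →τ 6 →σ 2
4 →τ 2 →σ 4
5 →τ 1 →σ 1
6 →τ 4 →σ 3

σ∘τ = [6 5 2 4 1 3]


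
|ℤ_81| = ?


ℤ_n has n elements.

|ℤ_81| = 81


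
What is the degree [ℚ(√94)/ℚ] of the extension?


√94 has minimal polynomial x² - 94 (irreducible over ℚ since 94 is squarefree)

[ℚ(√94)/ℚ] = 2


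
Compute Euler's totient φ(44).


Factor n: 44 = 2^2 × 11
φ(n) = n · ∏(1 - 1/p) over distinct primes p | n
φ(44) = 44 · (1 - 1/2) · (1 - 1/11) = 20

φ(44) = 20


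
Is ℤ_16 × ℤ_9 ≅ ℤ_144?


Comparing ℤ_16 × ℤ_9 and ℤ_144:
gcd(16,9) = 1, so ℤ_16 × ℤ_9 ≅ ℤ_144 (CRT)

Yes, ℤ_16 × ℤ_9 ≅ ℤ_144


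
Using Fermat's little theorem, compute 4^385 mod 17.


Fermat's little theorem: if p is prime and gcd(a,p)=1, then a^(p-1) ≡ 1 (mod p)
p = 17 is prime, gcd(4,17) = 1
Reduce exponent: 385 mod 16 = 1
So 4^385 ≡ 4^1 (mod 17)
4^1 mod 17 = 4

4^385 ≡ 4 (mod 17)


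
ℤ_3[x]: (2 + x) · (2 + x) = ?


Expand and collect like terms; reduce coefficients mod 3:
x^0: 2·2 = 4 ≡ 1 (mod 3)
x^1: 2·1 + 1·2 = 4 ≡ 1 (mod 3)
x^2: 1·1 = 1 ≡ 1 (mod 3)
Result: 1 + x + x^2

f · g = 1 + x + x^2


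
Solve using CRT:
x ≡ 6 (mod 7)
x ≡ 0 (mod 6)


m₁ = 7, m₂ = 6, gcd = 1, so CRT applies. M = m₁·m₂ = 42
Let M₁ = M/m₁ = 6, M₂ = M/m₂ = 7
Find y₁ ≡ M₁⁻¹ (mod m₁): 6⁻¹ ≡ 6 (mod 7)
Find y₂ ≡ M₂⁻¹ (mod m₂): 7⁻¹ ≡ 1 (mod 6)
x = a₁·M₁·y₁ + a₂·M₂·y₂ = 6·6·6 + 0·7·1 = 216
Reduce mod 42: x ≡ 6
Check: 6 mod 7 = 6 ✓, 6 mod 6 = 0 ✓

x ≡ 6 (mod 42)


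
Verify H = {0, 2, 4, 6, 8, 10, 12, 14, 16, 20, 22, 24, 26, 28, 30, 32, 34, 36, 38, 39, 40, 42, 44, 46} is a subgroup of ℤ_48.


Subgroup test for H = {0, 2, 4, 6, 8, 10, 12, 14, 16, 20, 22, 24, 26, 28, 30, 32, 34, 36, 38, 39, 40, 42, 44, 46} in (ℤ_48, +):
(1) 0 ∈ H? Yes
(2) Closure: for all a,b ∈ H, (a+b) mod 48 ∈ H? No  [counterexample: 2 + 16 = 18 ∉ H]
(3) Inverses: for all a ∈ H, -a mod 48 ∈ H? No

No, H is not a subgroup of ℤ_48


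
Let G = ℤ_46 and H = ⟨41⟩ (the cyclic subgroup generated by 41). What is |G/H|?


|⟨41⟩| = n / gcd(41, 46) = 46 / 1 = 46
H is normal (ℤ_46 is abelian).
|G/H| = |G| / |H| = 46 / 46 = 1

|G/H| = 1


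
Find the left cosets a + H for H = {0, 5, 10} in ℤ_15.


H = {0, 5, 10}, |H| = 3
Number of cosets = |G|/|H| = 15/3 = 5
0 + H = {0, 5, 10}
1 + H = {1, 6, 11}
2 + H = {2, 7, 12}
3 + H = {3, 8, 13}
4 + H = {4, 9, 14}

Cosets: 0+H={0,5,10}; 1+H={1,6,11}; 2+H={2,7,12}; 3+H={3,8,13}; 4+H={4,9,14}


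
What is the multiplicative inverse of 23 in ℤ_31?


Use the extended Euclidean algorithm to write 1 = 23·s + 31·t; then s mod 31 is the inverse.
Euclidean algorithm:
  23 = 0·31 + 23
  31 = 1·23 + 8
  23 = 2·8 + 7
  8 = 1·7 + 1
  7 = 7·1 + 0
gcd(23,31) = 1
Back-substitution gives: 23·(-4) + 31·(3) = 1
So 23⁻¹ ≡ -4 ≡ 27 (mod 31)
Check: 23 × 27 = 621 ≡ 1 (mod 31) ✓

23⁻¹ ≡ 27 (mod 31)


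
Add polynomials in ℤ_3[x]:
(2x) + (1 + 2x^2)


Add coefficients mod 3:
x^0: 0 + 1 = 1 (mod 3)
x^1: 2 + 0 = 2 (mod 3)
x^2: 0 + 2 = 2 (mod 3)
Result: 1 + 2x + 2x^2

f + g = 1 + 2x + 2x^2


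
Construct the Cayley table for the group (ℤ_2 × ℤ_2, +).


Elements: {(0,0), (0,1), (1,0), (1,1)}
Operation: componentwise addition mod (2, 2)
Entry (a, b) = ((a₁+b₁) mod 2, (a₂+b₂) mod 2)

Cayley table:
      | (0,0) | (0,1) | (1,0) | (1,1)
(0,0) | (0,0) | (0,1) | (1,0) | (1,1)
(0,1) | (0,1) | (0,0) | (1,1) | (1,0)
(1,0) | (1,0) | (1,1) | (0,0) | (0,1)
(1,1) | (1,1) | (1,0) | (0,1) | (0,0)


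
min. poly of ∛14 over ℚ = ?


∛14 satisfies x³ - 14 = 0, irreducible over ℚ (no rational root; 14 is not a perfect cube)

Minimal polynomial: x³ - 14


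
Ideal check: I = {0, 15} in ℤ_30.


Check ideal conditions for I = {0, 15} in ℤ_30:
(1) I is an additive subgroup? Yes
(2) For r ∈ ℤ_30 and a ∈ I: r·a ∈ I? Yes

Yes, I is an ideal of ℤ_30


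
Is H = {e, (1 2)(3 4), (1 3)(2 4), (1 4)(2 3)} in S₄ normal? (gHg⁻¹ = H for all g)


H = {e, (1 2)(3 4), (1 3)(2 4), (1 4)(2 3)} in S₄
This is the Klein four-group V₄; it is normal in S₄ (it is a union of conjugacy classes)

Yes, normal subgroup


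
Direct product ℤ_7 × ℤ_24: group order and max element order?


|ℤ_7 × ℤ_24| = 7 × 24 = 168
Max element order = lcm(7,24) = 168
Cyclic? Yes (gcd=1)

|ℤ_7×ℤ_24| = 168, max element order = 168


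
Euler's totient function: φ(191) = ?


Factor n: 191 = 191
φ(n) = n · ∏(1 - 1/p) over distinct primes p | n
φ(191) = 191 · (1 - 1/191) = 190

φ(191) = 190


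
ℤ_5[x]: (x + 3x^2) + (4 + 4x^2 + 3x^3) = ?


Add coefficients mod 5:
x^0: 0 + 4 = 4 (mod 5)
x^1: 1 + 0 = 1 (mod 5)
x^2: 3 + 4 = 2 (mod 5)
x^3: 0 + 3 = 3 (mod 5)
Result: 4 + x + 2x^2 + 3x^3

f + g = 4 + x + 2x^2 + 3x^3


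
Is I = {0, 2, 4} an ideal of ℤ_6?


Check ideal conditions for I = {0, 2, 4} in ℤ_6:
(1) I is an additive subgroup? Yes
(2) For r ∈ ℤ_6 and a ∈ I: r·a ∈ I? Yes

Yes, I is an ideal of ℤ_6


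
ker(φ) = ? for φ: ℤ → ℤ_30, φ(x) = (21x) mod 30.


Kernel = preimage of identity
ker(φ) = {x ∈ ℤ : 21x ≡ 0 (mod 30)}. gcd(21,30) = 3, so 21x ≡ 0 (mod 30) ⟺ x ≡ 0 (mod 30/3 = 10). Hence ker(φ) = 10ℤ

ker(φ) = 10ℤ


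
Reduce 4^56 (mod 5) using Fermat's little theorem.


Fermat's little theorem: if p is prime and gcd(a,p)=1, then a^(p-1) ≡ 1 (mod p)
p = 5 is prime, gcd(4,5) = 1
Reduce exponent: 56 mod 4 = 0
So 4^56 ≡ 4^0 (mod 5)
4^0 = 1

4^56 ≡ 1 (mod 5)


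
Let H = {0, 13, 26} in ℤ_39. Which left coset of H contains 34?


34 + H = {34 + h (mod 39) : h ∈ H}
34+0=34, 34+13=8, 34+26=21
34 + H = {8, 21, 34} = 8 + H

34 + H = {8, 21, 34}


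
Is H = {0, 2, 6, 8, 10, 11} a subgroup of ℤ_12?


Subgroup test for H = {0, 2, 6, 8, 10, 11} in (ℤ_12, +):
(1) 0 ∈ H? Yes
(2) Closure: for all a,b ∈ H, (a+b) mod 12 ∈ H? No  [counterexample: 2 + 2 = 4 ∉ H]
(3) Inverses: for all a ∈ H, -a mod 12 ∈ H? No

No, H is not a subgroup of ℤ_12


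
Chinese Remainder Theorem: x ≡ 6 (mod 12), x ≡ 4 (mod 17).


m₁ = 12, m₂ = 17, gcd = 1, so CRT applies. M = m₁·m₂ = 204
Let M₁ = M/m₁ = 17, M₂ = M/m₂ = 12
Find y₁ ≡ M₁⁻¹ (mod m₁): 17⁻¹ ≡ 5 (mod 12)
Find y₂ ≡ M₂⁻¹ (mod m₂): 12⁻¹ ≡ 10 (mod 17)
x = a₁·M₁·y₁ + a₂·M₂·y₂ = 6·17·5 + 4·12·10 = 990
Reduce mod 204: x ≡ 174
Check: 174 mod 12 = 6 ✓, 174 mod 17 = 4 ✓

x ≡ 174 (mod 204)


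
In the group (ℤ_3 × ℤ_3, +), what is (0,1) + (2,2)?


Operation: componentwise addition mod (3, 3)
(0,1) + (2,2) = ((a₁+b₁) mod 3, (a₂+b₂) mod 3) with a = (0,1), b = (2,2)

(0,1) + (2,2) = (2,0)


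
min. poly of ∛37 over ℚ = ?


∛37 satisfies x³ - 37 = 0, irreducible over ℚ (no rational root; 37 is not a perfect cube)

Minimal polynomial: x³ - 37


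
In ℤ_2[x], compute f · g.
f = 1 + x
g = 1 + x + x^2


Expand and collect like terms; reduce coefficients mod 2:
x^0: 1·1 = 1 ≡ 1 (mod 2)
x^1: 1·1 + 1·1 = 2 ≡ 0 (mod 2)
x^2: 1·1 + 1·1 = 2 ≡ 0 (mod 2)
x^3: 1·1 = 1 ≡ 1 (mod 2)
Result: 1 + x^3

f · g = 1 + x^3


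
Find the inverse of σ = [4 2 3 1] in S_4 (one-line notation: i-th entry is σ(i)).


To find σ⁻¹, swap domain and range:
σ(1) = 4 → σ⁻¹(4) = 1
σ(2) = 2 → σ⁻¹(2) = 2
σ(3) = 3 → σ⁻¹(3) = 3
σ(4) = 1 → σ⁻¹(1) = 4

σ⁻¹ = [4 2 3 1]


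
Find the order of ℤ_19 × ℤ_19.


|A × B| = |A| · |B|
|ℤ_19 × ℤ_19| = 19 × 19 = 361

|ℤ_19 × ℤ_19| = 361


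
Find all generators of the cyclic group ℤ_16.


g generates ℤ_n iff gcd(g,n) = 1
Checking each g ∈ {1,...,15}:
gcd(1,16) = 1
gcd(2,16) = 2
gcd(3,16) = 1
gcd(4,16) = 4
gcd(5,16) = 1
gcd(6,16) = 2
gcd(7,16) = 1
gcd(8,16) = 8
gcd(9,16) = 1
gcd(10,16) = 2
gcd(11,16) = 1
gcd(12,16) = 4
gcd(13,16) = 1
gcd(14,16) = 2
gcd(15,16) = 1
Generators: {1, 3, 5, 7, 9, 11, 13, 15}
Number of generators = φ(16) = 8

Generators of ℤ_16 = {1, 3, 5, 7, 9, 11, 13, 15}


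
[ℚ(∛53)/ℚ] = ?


∛53 has minimal polynomial x³ - 53 (irreducible over ℚ since 53 is not a perfect cube)

[ℚ(∛53)/ℚ] = 3


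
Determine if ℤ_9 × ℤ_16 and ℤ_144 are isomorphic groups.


Comparing ℤ_9 × ℤ_16 and ℤ_144:
gcd(9,16) = 1, so ℤ_9 × ℤ_16 ≅ ℤ_144 (CRT)

Yes, ℤ_9 × ℤ_16 ≅ ℤ_144


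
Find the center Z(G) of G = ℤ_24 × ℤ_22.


Z(G) = {g ∈ G | gx = xg for all x ∈ G}
Direct product of abelian groups is abelian, so Z(G) = G

Z(ℤ_24 × ℤ_22) = ℤ_24 × ℤ_22


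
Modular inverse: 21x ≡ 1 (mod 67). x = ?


Use the extended Euclidean algorithm to write 1 = 21·s + 67·t; then s mod 67 is the inverse.
Euclidean algorithm:
  21 = 0·67 + 21
  67 = 3·21 + 4
  21 = 5·4 + 1
  4 = 4·1 + 0
gcd(21,67) = 1
Back-substitution gives: 21·(16) + 67·(-5) = 1
So 21⁻¹ ≡ 16 ≡ 16 (mod 67)
Check: 21 × 16 = 336 ≡ 1 (mod 67) ✓

21⁻¹ ≡ 16 (mod 67)


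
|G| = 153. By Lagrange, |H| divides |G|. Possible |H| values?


Lagrange's theorem: |H| divides |G|
|G| = 153
Divisors of 153: 1, 3, 9, 17, 51, 153

Possible subgroup orders: {1, 3, 9, 17, 51, 153}


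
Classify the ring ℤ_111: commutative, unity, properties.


ℤ_111 is a commutative ring with unity 1; 111 = 3×37 is composite, so 3·37 ≡ 0 gives zero divisors (not an integral domain)
Commutative: Yes
Integral domain: No
Has unity: Yes

ℤ_111: Commutative=Yes, Unity=Yes


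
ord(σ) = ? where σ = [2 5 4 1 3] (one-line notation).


Cycle decomposition: (1 2 5 3 4)
Cycle lengths: 5
Order = lcm(5) = 5

ord(σ) = 5


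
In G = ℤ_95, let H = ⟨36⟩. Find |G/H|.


|⟨36⟩| = n / gcd(36, 95) = 95 / 1 = 95
H is normal (ℤ_95 is abelian).
|G/H| = |G| / |H| = 95 / 95 = 1

|G/H| = 1


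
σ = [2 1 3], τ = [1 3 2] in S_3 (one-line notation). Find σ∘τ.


σ∘τ: apply τ first, then σ
1 →τ 1 →σ 2
2 →τ 3 →σ 3
3 →τ 2 →σ 1

σ∘τ = [2 3 1]


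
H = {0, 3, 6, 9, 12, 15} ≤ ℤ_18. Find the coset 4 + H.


4 + H = {4 + h (mod 18) : h ∈ H}
4+0=4, 4+3=7, 4+6=10, 4+9=13, 4+12=16, 4+15=1
4 + H = {1, 4, 7, 10, 13, 16} = 1 + H

4 + H = {1, 4, 7, 10, 13, 16}


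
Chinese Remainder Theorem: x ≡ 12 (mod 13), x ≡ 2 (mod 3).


m₁ = 13, m₂ = 3, gcd = 1, so CRT applies. M = m₁·m₂ = 39
Let M₁ = M/m₁ = 3, M₂ = M/m₂ = 13
Find y₁ ≡ M₁⁻¹ (mod m₁): 3⁻¹ ≡ 9 (mod 13)
Find y₂ ≡ M₂⁻¹ (mod m₂): 13⁻¹ ≡ 1 (mod 3)
x = a₁·M₁·y₁ + a₂·M₂·y₂ = 12·3·9 + 2·13·1 = 350
Reduce mod 39: x ≡ 38
Check: 38 mod 13 = 12 ✓, 38 mod 3 = 2 ✓

x ≡ 38 (mod 39)


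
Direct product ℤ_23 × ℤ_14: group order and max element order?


|ℤ_23 × ℤ_14| = 23 × 14 = 322
Max element order = lcm(23,14) = 322
Cyclic? Yes (gcd=1)

|ℤ_23×ℤ_14| = 322, max element order = 322


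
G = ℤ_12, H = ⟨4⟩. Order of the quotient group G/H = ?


|⟨4⟩| = n / gcd(4, 12) = 12 / 4 = 3
H is normal (ℤ_12 is abelian).
|G/H| = |G| / |H| = 12 / 3 = 4

|G/H| = 4


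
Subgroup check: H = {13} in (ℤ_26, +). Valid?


Subgroup test for H = {13} in (ℤ_26, +):
(1) 0 ∈ H? No
(2) Closure: for all a,b ∈ H, (a+b) mod 26 ∈ H? No  [counterexample: 13 + 13 = 0 ∉ H]
(3) Inverses: for all a ∈ H, -a mod 26 ∈ H? Yes

No, H is not a subgroup of ℤ_26


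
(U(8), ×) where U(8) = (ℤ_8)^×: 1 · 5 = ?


Operation: multiplication mod 8
1 · 5 = (a × b) mod 8 with a = 1, b = 5

1 · 5 = 5


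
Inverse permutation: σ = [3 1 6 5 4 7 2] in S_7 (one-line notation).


To find σ⁻¹, swap domain and range:
σ(1) = 3 → σ⁻¹(3) = 1
σ(2) = 1 → σ⁻¹(1) = 2
σ(3) = 6 → σ⁻¹(6) = 3
σ(4) = 5 → σ⁻¹(5) = 4
σ(5) = 4 → σ⁻¹(4) = 5
σ(6) = 7 → σ⁻¹(7) = 6
σ(7) = 2 → σ⁻¹(2) = 7

σ⁻¹ = [2 7 1 5 4 3 6]


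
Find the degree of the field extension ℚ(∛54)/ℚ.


∛54 has minimal polynomial x³ - 54 (irreducible over ℚ since 54 is not a perfect cube)

[ℚ(∛54)/ℚ] = 3


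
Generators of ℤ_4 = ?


g generates ℤ_n iff gcd(g,n) = 1
Checking each g ∈ {1,...,3}:
gcd(1,4) = 1
gcd(2,4) = 2
gcd(3,4) = 1
Generators: {1, 3}
Number of generators = φ(4) = 2

Generators of ℤ_4 = {1, 3}


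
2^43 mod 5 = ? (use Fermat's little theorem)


Fermat's little theorem: if p is prime and gcd(a,p)=1, then a^(p-1) ≡ 1 (mod p)
p = 5 is prime, gcd(2,5) = 1
Reduce exponent: 43 mod 4 = 3
So 2^43 ≡ 2^3 (mod 5)
2^3 mod 5 = 3

2^43 ≡ 3 (mod 5)


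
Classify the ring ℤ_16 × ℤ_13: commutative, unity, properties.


Direct product ring; commutative with unity (1,1); but (1,0)·(0,1) = (0,0) gives zero divisors, so not an integral domain
Commutative: Yes
Integral domain: No
Has unity: Yes

ℤ_16 × ℤ_13: Commutative=Yes, Unity=Yes


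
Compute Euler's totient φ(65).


Factor n: 65 = 5 × 13
φ(n) = n · ∏(1 - 1/p) over distinct primes p | n
φ(65) = 65 · (1 - 1/5) · (1 - 1/13) = 48

φ(65) = 48


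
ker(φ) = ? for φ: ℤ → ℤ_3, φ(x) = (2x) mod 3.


Kernel = preimage of identity
ker(φ) = {x ∈ ℤ : 2x ≡ 0 (mod 3)}. gcd(2,3) = 1, so 2x ≡ 0 (mod 3) ⟺ x ≡ 0 (mod 3/1 = 3). Hence ker(φ) = 3ℤ

ker(φ) = 3ℤ


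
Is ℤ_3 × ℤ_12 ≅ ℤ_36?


Comparing ℤ_3 × ℤ_12 and ℤ_36:
gcd(3,12) = 3 ≠ 1. Max element order in ℤ_3×ℤ_12 is lcm(3,12) = 12 < 36, so it has no element of order 36

No, ℤ_3 × ℤ_12 ≇ ℤ_36


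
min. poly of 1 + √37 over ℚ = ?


Let α = 1 + √37. Then α - 1 = √37, so (α - 1)² = 37, giving α² - 2α - 36 = 0. Degree 2 and α ∉ ℚ, so this is the minimal polynomial.

Minimal polynomial: x² - 2x - 36


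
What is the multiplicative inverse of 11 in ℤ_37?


Use the extended Euclidean algorithm to write 1 = 11·s + 37·t; then s mod 37 is the inverse.
Euclidean algorithm:
  11 = 0·37 + 11
  37 = 3·11 + 4
  11 = 2·4 + 3
  4 = 1·3 + 1
  3 = 3·1 + 0
gcd(11,37) = 1
Back-substitution gives: 11·(-10) + 37·(3) = 1
So 11⁻¹ ≡ -10 ≡ 27 (mod 37)
Check: 11 × 27 = 297 ≡ 1 (mod 37) ✓

11⁻¹ ≡ 27 (mod 37)


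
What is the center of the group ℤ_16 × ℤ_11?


Z(G) = {g ∈ G | gx = xg for all x ∈ G}
Direct product of abelian groups is abelian, so Z(G) = G

Z(ℤ_16 × ℤ_11) = ℤ_16 × ℤ_11


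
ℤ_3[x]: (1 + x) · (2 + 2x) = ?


Expand and collect like terms; reduce coefficients mod 3:
x^0: 1·2 = 2 ≡ 2 (mod 3)
x^1: 1·2 + 1·2 = 4 ≡ 1 (mod 3)
x^2: 1·2 = 2 ≡ 2 (mod 3)
Result: 2 + x + 2x^2

f · g = 2 + x + 2x^2


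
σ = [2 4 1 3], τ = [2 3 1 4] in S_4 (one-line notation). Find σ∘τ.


σ∘τ: apply τ first, then σ
1 →τ 2 →σ 4
2 →τ 3 →σ 1
3 →τ 1 →σ 2
4 →τ 4 →σ 3

σ∘τ = [4 1 2 3]


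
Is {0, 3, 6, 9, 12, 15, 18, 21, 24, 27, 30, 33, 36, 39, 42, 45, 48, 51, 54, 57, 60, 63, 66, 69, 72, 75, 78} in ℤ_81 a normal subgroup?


H = {0, 3, 6, 9, 12, 15, 18, 21, 24, 27, 30, 33, 36, 39, 42, 45, 48, 51, 54, 57, 60, 63, 66, 69, 72, 75, 78} in ℤ_81
ℤ_81 is abelian; every subgroup of an abelian group is normal

Yes, normal subgroup


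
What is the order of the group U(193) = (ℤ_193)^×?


U(n) is the group of units mod n; |U(n)| = φ(n)
|U(193)| = φ(193) = 192

|U(193) = (ℤ_193)^×| = 192


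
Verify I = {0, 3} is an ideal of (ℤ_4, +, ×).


Check ideal conditions for I = {0, 3} in ℤ_4:
(1) I is an additive subgroup? No
(2) For r ∈ ℤ_4 and a ∈ I: r·a ∈ I? No  [counterexample: r=2, a=3, r·a mod 4 = 2 ∉ I]

No, I is not an ideal of ℤ_4


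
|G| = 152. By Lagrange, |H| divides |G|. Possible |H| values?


Lagrange's theorem: |H| divides |G|
|G| = 152
Divisors of 152: 1, 2, 4, 8, 19, 38, 76, 152

Possible subgroup orders: {1, 2, 4, 8, 19, 38, 76, 152}


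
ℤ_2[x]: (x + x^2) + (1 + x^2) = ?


Add coefficients mod 2:
x^0: 0 + 1 = 1 (mod 2)
x^1: 1 + 0 = 1 (mod 2)
x^2: 1 + 1 = 0 (mod 2)
Result: 1 + x

f + g = 1 + x


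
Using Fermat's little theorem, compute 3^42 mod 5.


Fermat's little theorem: if p is prime and gcd(a,p)=1, then a^(p-1) ≡ 1 (mod p)
p = 5 is prime, gcd(3,5) = 1
Reduce exponent: 42 mod 4 = 2
So 3^42 ≡ 3^2 (mod 5)
3^2 mod 5 = 4

3^42 ≡ 4 (mod 5)


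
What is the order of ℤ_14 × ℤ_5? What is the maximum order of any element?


|ℤ_14 × ℤ_5| = 14 × 5 = 70
Max element order = lcm(14,5) = 70
Cyclic? Yes (gcd=1)

|ℤ_14×ℤ_5| = 70, max element order = 70


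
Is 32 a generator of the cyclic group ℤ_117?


g generates ℤ_n iff gcd(g, n) = 1
gcd(32, 117) = 1
Since gcd = 1, 32 is a generator.

Yes, 32 generates ℤ_117


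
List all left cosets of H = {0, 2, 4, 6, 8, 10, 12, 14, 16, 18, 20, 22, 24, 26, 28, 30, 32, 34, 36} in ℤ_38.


H = {0, 2, 4, 6, 8, 10, 12, 14, 16, 18, 20, 22, 24, 26, 28, 30, 32, 34, 36}, |H| = 19
Number of cosets = |G|/|H| = 38/19 = 2
0 + H = {0, 2, 4, 6, 8, 10, 12, 14, 16, 18, 20, 22, 24, 26, 28, 30, 32, 34, 36}
1 + H = {1, 3, 5, 7, 9, 11, 13, 15, 17, 19, 21, 23, 25, 27, 29, 31, 33, 35, 37}

Cosets: 0+H={0,2,4,6,8,10,12,14,16,18,20,22,24,26,28,30,32,34,36}; 1+H={1,3,5,7,9,11,13,15,17,19,21,23,25,27,29,31,33,35,37}


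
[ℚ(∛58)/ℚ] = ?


∛58 has minimal polynomial x³ - 58 (irreducible over ℚ since 58 is not a perfect cube)

[ℚ(∛58)/ℚ] = 3


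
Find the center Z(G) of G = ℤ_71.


Z(G) = {g ∈ G | gx = xg for all x ∈ G}
ℤ_71 is abelian, so Z(G) = G

Z(ℤ_71) = ℤ_71


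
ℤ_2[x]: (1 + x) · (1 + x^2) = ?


Expand and collect like terms; reduce coefficients mod 2:
x^0: 1·1 = 1 ≡ 1 (mod 2)
x^1: 1·0 + 1·1 = 1 ≡ 1 (mod 2)
x^2: 1·1 + 1·0 = 1 ≡ 1 (mod 2)
x^3: 1·1 = 1 ≡ 1 (mod 2)
Result: 1 + x + x^2 + x^3

f · g = 1 + x + x^2 + x^3


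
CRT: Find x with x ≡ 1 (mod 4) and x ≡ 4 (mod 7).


m₁ = 4, m₂ = 7, gcd = 1, so CRT applies. M = m₁·m₂ = 28
Let M₁ = M/m₁ = 7, M₂ = M/m₂ = 4
Find y₁ ≡ M₁⁻¹ (mod m₁): 7⁻¹ ≡ 3 (mod 4)
Find y₂ ≡ M₂⁻¹ (mod m₂): 4⁻¹ ≡ 2 (mod 7)
x = a₁·M₁·y₁ + a₂·M₂·y₂ = 1·7·3 + 4·4·2 = 53
Reduce mod 28: x ≡ 25
Check: 25 mod 4 = 1 ✓, 25 mod 7 = 4 ✓

x ≡ 25 (mod 28)


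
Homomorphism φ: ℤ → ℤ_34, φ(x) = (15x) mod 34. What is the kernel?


Kernel = preimage of identity
ker(φ) = {x ∈ ℤ : 15x ≡ 0 (mod 34)}. gcd(15,34) = 1, so 15x ≡ 0 (mod 34) ⟺ x ≡ 0 (mod 34/1 = 34). Hence ker(φ) = 34ℤ

ker(φ) = 34ℤ


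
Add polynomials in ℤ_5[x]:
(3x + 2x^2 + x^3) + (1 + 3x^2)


Add coefficients mod 5:
x^0: 0 + 1 = 1 (mod 5)
x^1: 3 + 0 = 3 (mod 5)
x^2: 2 + 3 = 0 (mod 5)
x^3: 1 + 0 = 1 (mod 5)
Result: 1 + 3x + x^3

f + g = 1 + 3x + x^3


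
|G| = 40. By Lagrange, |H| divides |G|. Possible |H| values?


Lagrange's theorem: |H| divides |G|
|G| = 40
Divisors of 40: 1, 2, 4, 5, 8, 10, 20, 40

Possible subgroup orders: {1, 2, 4, 5, 8, 10, 20, 40}


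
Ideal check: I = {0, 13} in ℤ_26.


Check ideal conditions for I = {0, 13} in ℤ_26:
(1) I is an additive subgroup? Yes
(2) For r ∈ ℤ_26 and a ∈ I: r·a ∈ I? Yes

Yes, I is an ideal of ℤ_26


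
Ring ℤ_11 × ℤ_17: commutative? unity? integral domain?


Direct product ring; commutative with unity (1,1); but (1,0)·(0,1) = (0,0) gives zero divisors, so not an integral domain
Commutative: Yes
Integral domain: No
Has unity: Yes

ℤ_11 × ℤ_17: Commutative=Yes, Unity=Yes


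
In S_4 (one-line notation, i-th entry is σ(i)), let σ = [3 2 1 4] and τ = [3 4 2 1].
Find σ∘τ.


σ∘τ: apply τ first, then σ
1 →τ 3 →σ 1
2 →τ 4 →σ 4
3 →τ 2 →σ 2
4 →τ 1 →σ 3

σ∘τ = [1 4 2 3]


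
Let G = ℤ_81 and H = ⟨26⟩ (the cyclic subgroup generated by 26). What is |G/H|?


|⟨26⟩| = n / gcd(26, 81) = 81 / 1 = 81
H is normal (ℤ_81 is abelian).
|G/H| = |G| / |H| = 81 / 81 = 1

|G/H| = 1


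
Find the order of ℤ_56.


ℤ_n has n elements.

|ℤ_56| = 56


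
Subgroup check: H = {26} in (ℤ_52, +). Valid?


Subgroup test for H = {26} in (ℤ_52, +):
(1) 0 ∈ H? No
(2) Closure: for all a,b ∈ H, (a+b) mod 52 ∈ H? No  [counterexample: 26 + 26 = 0 ∉ H]
(3) Inverses: for all a ∈ H, -a mod 52 ∈ H? Yes

No, H is not a subgroup of ℤ_52


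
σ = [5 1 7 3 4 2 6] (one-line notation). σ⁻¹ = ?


To find σ⁻¹, swap domain and range:
σ(1) = 5 → σ⁻¹(5) = 1
σ(2) = 1 → σ⁻¹(1) = 2
σ(3) = 7 → σ⁻¹(7) = 3
σ(4) = 3 → σ⁻¹(3) = 4
σ(5) = 4 → σ⁻¹(4) = 5
σ(6) = 2 → σ⁻¹(2) = 6
σ(7) = 6 → σ⁻¹(6) = 7

σ⁻¹ = [2 6 4 5 1 7 3]


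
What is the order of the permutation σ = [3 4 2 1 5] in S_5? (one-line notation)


Cycle decomposition: (1 3 2 4)
Cycle lengths: 4
Order = lcm(4) = 4

ord(σ) = 4


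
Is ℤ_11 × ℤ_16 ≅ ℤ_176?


Comparing ℤ_11 × ℤ_16 and ℤ_176:
gcd(11,16) = 1, so ℤ_11 × ℤ_16 ≅ ℤ_176 (CRT)

Yes, ℤ_11 × ℤ_16 ≅ ℤ_176


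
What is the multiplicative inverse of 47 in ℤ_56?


Use the extended Euclidean algorithm to write 1 = 47·s + 56·t; then s mod 56 is the inverse.
Euclidean algorithm:
  47 = 0·56 + 47
  56 = 1·47 + 9
  47 = 5·9 + 2
  9 = 4·2 + 1
  2 = 2·1 + 0
gcd(47,56) = 1
Back-substitution gives: 47·(-25) + 56·(21) = 1
So 47⁻¹ ≡ -25 ≡ 31 (mod 56)
Check: 47 × 31 = 1457 ≡ 1 (mod 56) ✓

47⁻¹ ≡ 31 (mod 56)


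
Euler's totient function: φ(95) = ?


Factor n: 95 = 5 × 19
φ(n) = n · ∏(1 - 1/p) over distinct primes p | n
φ(95) = 95 · (1 - 1/5) · (1 - 1/19) = 72

φ(95) = 72


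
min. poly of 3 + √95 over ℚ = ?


Let α = 3 + √95. Then α - 3 = √95, so (α - 3)² = 95, giving α² - 6α - 86 = 0. Degree 2 and α ∉ ℚ, so this is the minimal polynomial.

Minimal polynomial: x² - 6x - 86


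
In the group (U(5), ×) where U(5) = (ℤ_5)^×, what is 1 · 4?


Operation: multiplication mod 5
1 · 4 = (a × b) mod 5 with a = 1, b = 4

1 · 4 = 4


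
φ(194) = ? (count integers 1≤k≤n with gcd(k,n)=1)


Factor n: 194 = 2 × 97
φ(n) = n · ∏(1 - 1/p) over distinct primes p | n
φ(194) = 194 · (1 - 1/2) · (1 - 1/97) = 96

φ(194) = 96


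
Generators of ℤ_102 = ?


g generates ℤ_n iff gcd(g,n) = 1
Prime factors of 102: 2, 3, 17
Generators are g ∈ {1,...,101} not divisible by any of these primes.
Generators: {1, 5, 7, 11, 13, 19, 23, 25, 29, 31, 35, 37, 41, 43, 47, 49, 53, 55, 59, 61, 65, 67, 71, 73, 77, 79, 83, 89, 91, 95, 97, 101}
Number of generators = φ(102) = 32

Generators of ℤ_102 = {1, 5, 7, 11, 13, 19, 23, 25, 29, 31, 35, 37, 41, 43, 47, 49, 53, 55, 59, 61, 65, 67, 71, 73, 77, 79, 83, 89, 91, 95, 97, 101}


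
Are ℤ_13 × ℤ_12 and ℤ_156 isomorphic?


Comparing ℤ_13 × ℤ_12 and ℤ_156:
gcd(13,12) = 1, so ℤ_13 × ℤ_12 ≅ ℤ_156 (CRT)

Yes, ℤ_13 × ℤ_12 ≅ ℤ_156


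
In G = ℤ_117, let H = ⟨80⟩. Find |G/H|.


|⟨80⟩| = n / gcd(80, 117) = 117 / 1 = 117
H is normal (ℤ_117 is abelian).
|G/H| = |G| / |H| = 117 / 117 = 1

|G/H| = 1


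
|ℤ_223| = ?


ℤ_n has n elements.

|ℤ_223| = 223


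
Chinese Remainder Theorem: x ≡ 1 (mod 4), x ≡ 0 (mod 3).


m₁ = 4, m₂ = 3, gcd = 1, so CRT applies. M = m₁·m₂ = 12
Let M₁ = M/m₁ = 3, M₂ = M/m₂ = 4
Find y₁ ≡ M₁⁻¹ (mod m₁): 3⁻¹ ≡ 3 (mod 4)
Find y₂ ≡ M₂⁻¹ (mod m₂): 4⁻¹ ≡ 1 (mod 3)
x = a₁·M₁·y₁ + a₂·M₂·y₂ = 1·3·3 + 0·4·1 = 9
Reduce mod 12: x ≡ 9
Check: 9 mod 4 = 1 ✓, 9 mod 3 = 0 ✓

x ≡ 9 (mod 12)


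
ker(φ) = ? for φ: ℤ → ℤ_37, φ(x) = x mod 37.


Kernel = preimage of identity
ker(φ) = {x ∈ ℤ : x ≡ 0 (mod 37)} = 37ℤ = {0, ±37, ±74, ...}

ker(φ) = 37ℤ


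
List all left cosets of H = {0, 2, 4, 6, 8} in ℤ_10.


H = {0, 2, 4, 6, 8}, |H| = 5
Number of cosets = |G|/|H| = 10/5 = 2
0 + H = {0, 2, 4, 6, 8}
1 + H = {1, 3, 5, 7, 9}

Cosets: 0+H={0,2,4,6,8}; 1+H={1,3,5,7,9}


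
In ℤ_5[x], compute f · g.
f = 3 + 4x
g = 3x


Expand and collect like terms; reduce coefficients mod 5:
x^0: 3·0 = 0 ≡ 0 (mod 5)
x^1: 3·3 + 4·0 = 9 ≡ 4 (mod 5)
x^2: 4·3 = 12 ≡ 2 (mod 5)
Result: 4x + 2x^2

f · g = 4x + 2x^2


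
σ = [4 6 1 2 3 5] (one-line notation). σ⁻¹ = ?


To find σ⁻¹, swap domain and range:
σ(1) = 4 → σ⁻¹(4) = 1
σ(2) = 6 → σ⁻¹(6) = 2
σ(3) = 1 → σ⁻¹(1) = 3
σ(4) = 2 → σ⁻¹(2) = 4
σ(5) = 3 → σ⁻¹(3) = 5
σ(6) = 5 → σ⁻¹(5) = 6

σ⁻¹ = [3 4 5 1 6 2]


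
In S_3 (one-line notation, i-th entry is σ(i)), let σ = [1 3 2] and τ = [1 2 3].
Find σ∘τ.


σ∘τ: apply τ first, then σ
1 →τ 1 →σ 1
2 →τ 2 →σ 3
3 →τ 3 →σ 2

σ∘τ = [1 3 2]


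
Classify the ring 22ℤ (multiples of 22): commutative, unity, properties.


22ℤ is a commutative ring under +,× but has no multiplicative identity (1 ∉ 22ℤ); it has no zero divisors, but without unity it is not an integral domain
Commutative: Yes
Integral domain: No
Has unity: No

22ℤ (multiples of 22): Commutative=Yes, Unity=No


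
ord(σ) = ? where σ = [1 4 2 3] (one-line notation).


Cycle decomposition: (2 4 3)
Cycle lengths: 3
Order = lcm(3) = 3

ord(σ) = 3


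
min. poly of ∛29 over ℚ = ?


∛29 satisfies x³ - 29 = 0, irreducible over ℚ (no rational root; 29 is not a perfect cube)

Minimal polynomial: x³ - 29


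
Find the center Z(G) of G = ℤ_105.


Z(G) = {g ∈ G | gx = xg for all x ∈ G}
ℤ_105 is abelian, so Z(G) = G

Z(ℤ_105) = ℤ_105


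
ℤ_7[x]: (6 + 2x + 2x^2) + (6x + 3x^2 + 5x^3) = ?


Add coefficients mod 7:
x^0: 6 + 0 = 6 (mod 7)
x^1: 2 + 6 = 1 (mod 7)
x^2: 2 + 3 = 5 (mod 7)
x^3: 0 + 5 = 5 (mod 7)
Result: 6 + x + 5x^2 + 5x^3

f + g = 6 + x + 5x^2 + 5x^3


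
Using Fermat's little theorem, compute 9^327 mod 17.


Fermat's little theorem: if p is prime and gcd(a,p)=1, then a^(p-1) ≡ 1 (mod p)
p = 17 is prime, gcd(9,17) = 1
Reduce exponent: 327 mod 16 = 7
So 9^327 ≡ 9^7 (mod 17)
9^7 mod 17 = 2

9^327 ≡ 2 (mod 17)


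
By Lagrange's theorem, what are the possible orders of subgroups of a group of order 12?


Lagrange's theorem: |H| divides |G|
|G| = 12
Divisors of 12: 1, 2, 3, 4, 6, 12

Possible subgroup orders: {1, 2, 3, 4, 6, 12}


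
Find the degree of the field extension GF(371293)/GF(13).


GF(371293) = GF(13^5), so the extension degree is 5

[GF(371293)/GF(13)] = 5


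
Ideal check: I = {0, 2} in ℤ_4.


Check ideal conditions for I = {0, 2} in ℤ_4:
(1) I is an additive subgroup? Yes
(2) For r ∈ ℤ_4 and a ∈ I: r·a ∈ I? Yes

Yes, I is an ideal of ℤ_4


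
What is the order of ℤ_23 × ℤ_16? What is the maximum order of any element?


|ℤ_23 × ℤ_16| = 23 × 16 = 368
Max element order = lcm(23,16) = 368
Cyclic? Yes (gcd=1)

|ℤ_23×ℤ_16| = 368, max element order = 368


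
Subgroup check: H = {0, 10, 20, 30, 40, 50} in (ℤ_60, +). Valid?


Subgroup test for H = {0, 10, 20, 30, 40, 50} in (ℤ_60, +):
(1) 0 ∈ H? Yes
(2) Closure: for all a,b ∈ H, (a+b) mod 60 ∈ H? Yes
(3) Inverses: for all a ∈ H, -a mod 60 ∈ H? Yes

Yes, H is a subgroup of ℤ_60


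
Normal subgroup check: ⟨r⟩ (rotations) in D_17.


H = ⟨r⟩ (rotations) in D_17
The rotation subgroup ⟨r⟩ has index 2 in D_17, so it is normal

Yes, normal subgroup


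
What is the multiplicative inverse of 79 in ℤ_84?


Use the extended Euclidean algorithm to write 1 = 79·s + 84·t; then s mod 84 is the inverse.
Euclidean algorithm:
  79 = 0·84 + 79
  84 = 1·79 + 5
  79 = 15·5 + 4
  5 = 1·4 + 1
  4 = 4·1 + 0
gcd(79,84) = 1
Back-substitution gives: 79·(-17) + 84·(16) = 1
So 79⁻¹ ≡ -17 ≡ 67 (mod 84)
Check: 79 × 67 = 5293 ≡ 1 (mod 84) ✓

79⁻¹ ≡ 67 (mod 84)


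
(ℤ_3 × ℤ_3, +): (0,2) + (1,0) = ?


Operation: componentwise addition mod (3, 3)
(0,2) + (1,0) = ((a₁+b₁) mod 3, (a₂+b₂) mod 3) with a = (0,2), b = (1,0)

(0,2) + (1,0) = (1,2)


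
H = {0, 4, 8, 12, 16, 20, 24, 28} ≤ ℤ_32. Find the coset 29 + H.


29 + H = {29 + h (mod 32) : h ∈ H}
29+0=29, 29+4=1, 29+8=5, 29+12=9, 29+16=13, 29+20=17, 29+24=21, 29+28=25
29 + H = {1, 5, 9, 13, 17, 21, 25, 29} = 1 + H

29 + H = {1, 5, 9, 13, 17, 21, 25, 29}


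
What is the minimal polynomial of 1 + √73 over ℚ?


Let α = 1 + √73. Then α - 1 = √73, so (α - 1)² = 73, giving α² - 2α - 72 = 0. Degree 2 and α ∉ ℚ, so this is the minimal polynomial.

Minimal polynomial: x² - 2x - 72


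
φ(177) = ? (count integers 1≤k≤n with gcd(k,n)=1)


Factor n: 177 = 3 × 59
φ(n) = n · ∏(1 - 1/p) over distinct primes p | n
φ(177) = 177 · (1 - 1/3) · (1 - 1/59) = 116

φ(177) = 116


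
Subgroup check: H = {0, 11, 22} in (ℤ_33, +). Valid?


Subgroup test for H = {0, 11, 22} in (ℤ_33, +):
(1) 0 ∈ H? Yes
(2) Closure: for all a,b ∈ H, (a+b) mod 33 ∈ H? Yes
(3) Inverses: for all a ∈ H, -a mod 33 ∈ H? Yes

Yes, H is a subgroup of ℤ_33


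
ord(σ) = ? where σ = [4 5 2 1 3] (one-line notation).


Cycle decomposition: (1 4) (2 5 3)
Cycle lengths: 2, 3
Order = lcm(2, 3) = 6

ord(σ) = 6


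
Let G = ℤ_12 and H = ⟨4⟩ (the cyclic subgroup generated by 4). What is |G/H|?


|⟨4⟩| = n / gcd(4, 12) = 12 / 4 = 3
H is normal (ℤ_12 is abelian).
|G/H| = |G| / |H| = 12 / 3 = 4

|G/H| = 4


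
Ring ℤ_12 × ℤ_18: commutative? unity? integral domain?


Direct product ring; commutative with unity (1,1); but (1,0)·(0,1) = (0,0) gives zero divisors, so not an integral domain
Commutative: Yes
Integral domain: No
Has unity: Yes

ℤ_12 × ℤ_18: Commutative=Yes, Unity=Yes


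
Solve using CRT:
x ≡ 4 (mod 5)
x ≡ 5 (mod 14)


m₁ = 5, m₂ = 14, gcd = 1, so CRT applies. M = m₁·m₂ = 70
Let M₁ = M/m₁ = 14, M₂ = M/m₂ = 5
Find y₁ ≡ M₁⁻¹ (mod m₁): 14⁻¹ ≡ 4 (mod 5)
Find y₂ ≡ M₂⁻¹ (mod m₂): 5⁻¹ ≡ 3 (mod 14)
x = a₁·M₁·y₁ + a₂·M₂·y₂ = 4·14·4 + 5·5·3 = 299
Reduce mod 70: x ≡ 19
Check: 19 mod 5 = 4 ✓, 19 mod 14 = 5 ✓

x ≡ 19 (mod 70)


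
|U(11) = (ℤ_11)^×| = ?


U(n) is the group of units mod n; |U(n)| = φ(n)
|U(11)| = φ(11) = 10

|U(11) = (ℤ_11)^×| = 10


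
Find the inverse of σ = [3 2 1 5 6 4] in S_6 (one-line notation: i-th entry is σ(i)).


To find σ⁻¹, swap domain and range:
σ(1) = 3 → σ⁻¹(3) = 1
σ(2) = 2 → σ⁻¹(2) = 2
σ(3) = 1 → σ⁻¹(1) = 3
σ(4) = 5 → σ⁻¹(5) = 4
σ(5) = 6 → σ⁻¹(6) = 5
σ(6) = 4 → σ⁻¹(4) = 6

σ⁻¹ = [3 2 1 6 4 5]


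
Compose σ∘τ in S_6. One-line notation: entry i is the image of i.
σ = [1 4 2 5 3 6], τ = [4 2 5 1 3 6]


σ∘τ: apply τ first, then σ
1 →τ 4 →σ 5
2 →τ 2 →σ 4
3 →τ 5 →σ 3
4 →τ 1 →σ 1
5 →τ 3 →σ 2
6 →τ 6 →σ 6

σ∘τ = [5 4 3 1 2 6]


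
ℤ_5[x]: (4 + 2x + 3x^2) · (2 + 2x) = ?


Expand and collect like terms; reduce coefficients mod 5:
x^0: 4·2 = 8 ≡ 3 (mod 5)
x^1: 4·2 + 2·2 = 12 ≡ 2 (mod 5)
x^2: 2·2 + 3·2 = 10 ≡ 0 (mod 5)
x^3: 3·2 = 6 ≡ 1 (mod 5)
Result: 3 + 2x + x^3

f · g = 3 + 2x + x^3


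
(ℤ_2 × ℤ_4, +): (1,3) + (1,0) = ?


Operation: componentwise addition mod (2, 4)
(1,3) + (1,0) = ((a₁+b₁) mod 2, (a₂+b₂) mod 4) with a = (1,3), b = (1,0)

(1,3) + (1,0) = (0,3)
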